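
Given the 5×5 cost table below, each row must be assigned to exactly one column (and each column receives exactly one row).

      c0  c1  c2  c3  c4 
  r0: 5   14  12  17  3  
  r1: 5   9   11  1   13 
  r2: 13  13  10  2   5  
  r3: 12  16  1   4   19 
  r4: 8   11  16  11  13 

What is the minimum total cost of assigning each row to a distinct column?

Minimum assignment cost: 22

optimal assignment: row0→col4 (cost 3), row1→col0 (cost 5), row2→col3 (cost 2), row3→col2 (cost 1), row4→col1 (cost 11)
total = 3 + 5 + 2 + 1 + 11 = 22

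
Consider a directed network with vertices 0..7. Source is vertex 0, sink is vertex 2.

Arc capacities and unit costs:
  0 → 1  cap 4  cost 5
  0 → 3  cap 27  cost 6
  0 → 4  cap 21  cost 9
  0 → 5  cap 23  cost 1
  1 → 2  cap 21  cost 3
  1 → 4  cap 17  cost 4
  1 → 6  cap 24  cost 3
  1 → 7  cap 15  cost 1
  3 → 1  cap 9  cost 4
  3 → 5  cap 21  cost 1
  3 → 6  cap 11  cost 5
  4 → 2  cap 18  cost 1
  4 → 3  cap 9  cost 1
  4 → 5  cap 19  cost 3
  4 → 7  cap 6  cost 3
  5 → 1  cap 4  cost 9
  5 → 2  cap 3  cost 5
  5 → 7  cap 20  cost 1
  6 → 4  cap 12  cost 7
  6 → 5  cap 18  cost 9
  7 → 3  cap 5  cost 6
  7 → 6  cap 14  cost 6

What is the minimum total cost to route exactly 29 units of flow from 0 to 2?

Minimum cost for 29 units: 282

shortest-cost path #1: 0→5→2 push 3 @ unit cost 6 (adds 18)
shortest-cost path #2: 0→1→2 push 4 @ unit cost 8 (adds 32)
shortest-cost path #3: 0→4→2 push 18 @ unit cost 10 (adds 180)
shortest-cost path #4: 0→3→1→2 push 4 @ unit cost 13 (adds 52)
total cost = 282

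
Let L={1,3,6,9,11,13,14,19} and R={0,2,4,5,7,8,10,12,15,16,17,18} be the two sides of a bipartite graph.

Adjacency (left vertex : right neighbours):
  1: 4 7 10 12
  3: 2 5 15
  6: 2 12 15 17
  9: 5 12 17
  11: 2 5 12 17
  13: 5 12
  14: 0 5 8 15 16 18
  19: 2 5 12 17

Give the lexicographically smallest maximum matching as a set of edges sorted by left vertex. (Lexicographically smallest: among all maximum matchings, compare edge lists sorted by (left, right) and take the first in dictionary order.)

Lex-smallest maximum matching: {(1,4), (3,2), (6,15), (9,5), (11,12), (14,0), (19,17)}

|M| = 7 (so the lex-smallest maximum matching has 7 edges)
process left vertices in ascending order; for each, take the smallest-labelled available neighbour that still permits 7 edges overall, or leave it unmatched if none does
lex-smallest matching: {1-4, 3-2, 6-15, 9-5, 11-12, 14-0, 19-17}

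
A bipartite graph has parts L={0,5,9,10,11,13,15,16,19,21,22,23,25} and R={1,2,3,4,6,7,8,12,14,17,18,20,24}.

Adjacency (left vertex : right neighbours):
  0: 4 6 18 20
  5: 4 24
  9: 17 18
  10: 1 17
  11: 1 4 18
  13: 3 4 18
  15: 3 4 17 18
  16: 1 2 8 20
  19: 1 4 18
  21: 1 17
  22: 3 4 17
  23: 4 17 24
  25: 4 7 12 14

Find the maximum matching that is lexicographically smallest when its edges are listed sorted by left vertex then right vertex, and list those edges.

|M| = 9 (so the lex-smallest maximum matching has 9 edges)
process left vertices in ascending order; for each, take the smallest-labelled available neighbour that still permits 9 edges overall, or leave it unmatched if none does
lex-smallest matching: {0-6, 5-4, 9-17, 10-1, 11-18, 13-3, 16-2, 23-24, 25-7}

Lex-smallest maximum matching: {(0,6), (5,4), (9,17), (10,1), (11,18), (13,3), (16,2), (23,24), (25,7)}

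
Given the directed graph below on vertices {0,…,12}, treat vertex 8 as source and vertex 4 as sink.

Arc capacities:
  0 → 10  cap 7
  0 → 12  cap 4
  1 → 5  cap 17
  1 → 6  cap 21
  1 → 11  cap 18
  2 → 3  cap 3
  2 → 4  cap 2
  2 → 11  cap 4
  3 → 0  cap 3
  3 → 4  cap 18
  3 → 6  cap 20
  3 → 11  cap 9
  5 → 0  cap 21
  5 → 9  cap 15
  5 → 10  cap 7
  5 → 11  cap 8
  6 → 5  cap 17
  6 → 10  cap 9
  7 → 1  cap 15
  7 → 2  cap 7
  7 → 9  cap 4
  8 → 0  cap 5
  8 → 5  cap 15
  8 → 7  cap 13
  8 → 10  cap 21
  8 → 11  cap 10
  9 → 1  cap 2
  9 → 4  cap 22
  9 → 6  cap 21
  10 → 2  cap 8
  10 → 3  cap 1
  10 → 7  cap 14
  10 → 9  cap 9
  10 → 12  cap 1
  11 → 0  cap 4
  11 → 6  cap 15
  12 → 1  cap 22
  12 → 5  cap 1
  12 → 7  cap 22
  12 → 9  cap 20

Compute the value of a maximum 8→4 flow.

augment #1: 8→5→9→4 bottleneck 15, total now 15
augment #2: 8→7→2→4 bottleneck 2, total now 17
augment #3: 8→7→9→4 bottleneck 4, total now 21
augment #4: 8→10→3→4 bottleneck 1, total now 22
augment #5: 8→10→9→4 bottleneck 3, total now 25
augment #6: 8→7→2→3→4 bottleneck 3, total now 28

Maximum flow value: 28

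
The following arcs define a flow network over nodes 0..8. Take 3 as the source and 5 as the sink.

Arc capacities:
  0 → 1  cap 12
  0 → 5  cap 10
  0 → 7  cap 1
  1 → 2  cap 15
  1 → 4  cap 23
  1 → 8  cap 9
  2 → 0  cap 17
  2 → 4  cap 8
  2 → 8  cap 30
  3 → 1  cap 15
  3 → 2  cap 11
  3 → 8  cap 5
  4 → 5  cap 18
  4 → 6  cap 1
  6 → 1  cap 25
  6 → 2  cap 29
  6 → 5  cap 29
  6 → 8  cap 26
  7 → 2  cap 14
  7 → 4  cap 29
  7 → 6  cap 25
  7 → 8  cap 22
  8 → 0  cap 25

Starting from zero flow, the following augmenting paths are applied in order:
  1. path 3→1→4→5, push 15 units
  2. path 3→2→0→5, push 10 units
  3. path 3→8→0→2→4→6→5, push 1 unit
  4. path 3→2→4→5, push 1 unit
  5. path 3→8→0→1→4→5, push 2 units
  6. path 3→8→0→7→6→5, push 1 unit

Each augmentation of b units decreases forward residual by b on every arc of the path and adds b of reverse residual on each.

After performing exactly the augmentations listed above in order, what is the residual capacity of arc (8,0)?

after path 1 (3→1→4→5, push 15): res(8,0)=25
after path 2 (3→2→0→5, push 10): res(8,0)=25
after path 3 (3→8→0→2→4→6→5, push 1): res(8,0)=24
after path 4 (3→2→4→5, push 1): res(8,0)=24
after path 5 (3→8→0→1→4→5, push 2): res(8,0)=22
after path 6 (3→8→0→7→6→5, push 1): res(8,0)=21

Residual capacity of (8,0): 21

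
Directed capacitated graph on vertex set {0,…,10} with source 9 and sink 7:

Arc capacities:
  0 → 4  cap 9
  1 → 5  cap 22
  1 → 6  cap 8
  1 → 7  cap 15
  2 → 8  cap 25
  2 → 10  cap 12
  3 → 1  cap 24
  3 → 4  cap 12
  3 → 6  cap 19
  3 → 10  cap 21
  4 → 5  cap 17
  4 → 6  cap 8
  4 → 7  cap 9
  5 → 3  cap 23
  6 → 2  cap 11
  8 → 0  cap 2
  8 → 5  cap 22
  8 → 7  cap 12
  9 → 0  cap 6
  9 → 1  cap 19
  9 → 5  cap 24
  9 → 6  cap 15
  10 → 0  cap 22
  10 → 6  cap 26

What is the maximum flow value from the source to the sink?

Maximum flow value: 35

augment #1: 9→1→7 bottleneck 15, total now 15
augment #2: 9→0→4→7 bottleneck 6, total now 21
augment #3: 9→5→3→4→7 bottleneck 3, total now 24
augment #4: 9→6→2→8→7 bottleneck 11, total now 35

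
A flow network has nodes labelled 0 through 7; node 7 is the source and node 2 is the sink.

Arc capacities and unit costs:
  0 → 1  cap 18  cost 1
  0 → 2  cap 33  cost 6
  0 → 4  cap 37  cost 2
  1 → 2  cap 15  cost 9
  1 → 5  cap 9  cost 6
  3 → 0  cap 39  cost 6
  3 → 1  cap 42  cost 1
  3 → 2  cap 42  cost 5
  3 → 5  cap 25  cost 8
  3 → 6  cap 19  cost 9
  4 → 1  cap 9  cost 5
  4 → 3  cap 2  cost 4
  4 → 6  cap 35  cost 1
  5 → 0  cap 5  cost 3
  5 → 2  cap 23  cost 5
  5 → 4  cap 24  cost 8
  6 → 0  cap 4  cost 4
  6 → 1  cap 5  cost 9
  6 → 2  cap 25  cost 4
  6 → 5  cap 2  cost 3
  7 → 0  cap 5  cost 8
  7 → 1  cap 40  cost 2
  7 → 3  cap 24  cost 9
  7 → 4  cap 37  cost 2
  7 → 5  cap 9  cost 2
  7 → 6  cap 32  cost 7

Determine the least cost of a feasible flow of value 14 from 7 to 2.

Minimum cost for 14 units: 98

shortest-cost path #1: 7→5→2 push 9 @ unit cost 7 (adds 63)
shortest-cost path #2: 7→4→6→2 push 5 @ unit cost 7 (adds 35)
total cost = 98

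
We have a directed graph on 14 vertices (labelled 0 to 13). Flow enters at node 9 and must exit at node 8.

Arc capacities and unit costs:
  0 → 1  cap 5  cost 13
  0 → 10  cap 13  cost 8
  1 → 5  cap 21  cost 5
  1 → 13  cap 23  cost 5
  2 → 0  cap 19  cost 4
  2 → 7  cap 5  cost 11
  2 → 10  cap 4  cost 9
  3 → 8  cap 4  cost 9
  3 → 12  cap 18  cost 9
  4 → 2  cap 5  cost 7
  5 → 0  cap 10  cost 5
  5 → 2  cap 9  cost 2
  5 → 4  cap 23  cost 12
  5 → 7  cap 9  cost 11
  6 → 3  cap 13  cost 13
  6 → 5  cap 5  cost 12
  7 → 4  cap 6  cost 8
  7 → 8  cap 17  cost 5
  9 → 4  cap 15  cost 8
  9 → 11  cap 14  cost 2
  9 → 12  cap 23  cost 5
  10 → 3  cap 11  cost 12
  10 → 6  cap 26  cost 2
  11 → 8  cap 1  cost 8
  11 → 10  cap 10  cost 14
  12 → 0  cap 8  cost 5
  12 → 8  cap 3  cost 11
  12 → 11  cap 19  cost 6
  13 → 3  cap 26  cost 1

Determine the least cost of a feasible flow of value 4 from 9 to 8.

shortest-cost path #1: 9→11→8 push 1 @ unit cost 10 (adds 10)
shortest-cost path #2: 9→12→8 push 3 @ unit cost 16 (adds 48)
total cost = 58

Minimum cost for 4 units: 58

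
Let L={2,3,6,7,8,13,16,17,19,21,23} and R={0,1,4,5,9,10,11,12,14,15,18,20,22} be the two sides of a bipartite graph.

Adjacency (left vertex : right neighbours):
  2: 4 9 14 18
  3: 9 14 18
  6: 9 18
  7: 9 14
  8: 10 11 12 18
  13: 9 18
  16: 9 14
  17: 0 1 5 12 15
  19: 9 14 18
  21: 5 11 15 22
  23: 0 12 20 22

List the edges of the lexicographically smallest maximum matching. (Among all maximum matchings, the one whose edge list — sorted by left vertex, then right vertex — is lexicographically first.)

|M| = 8 (so the lex-smallest maximum matching has 8 edges)
process left vertices in ascending order; for each, take the smallest-labelled available neighbour that still permits 8 edges overall, or leave it unmatched if none does
lex-smallest matching: {2-4, 3-9, 6-18, 7-14, 8-10, 17-0, 21-5, 23-12}

Lex-smallest maximum matching: {(2,4), (3,9), (6,18), (7,14), (8,10), (17,0), (21,5), (23,12)}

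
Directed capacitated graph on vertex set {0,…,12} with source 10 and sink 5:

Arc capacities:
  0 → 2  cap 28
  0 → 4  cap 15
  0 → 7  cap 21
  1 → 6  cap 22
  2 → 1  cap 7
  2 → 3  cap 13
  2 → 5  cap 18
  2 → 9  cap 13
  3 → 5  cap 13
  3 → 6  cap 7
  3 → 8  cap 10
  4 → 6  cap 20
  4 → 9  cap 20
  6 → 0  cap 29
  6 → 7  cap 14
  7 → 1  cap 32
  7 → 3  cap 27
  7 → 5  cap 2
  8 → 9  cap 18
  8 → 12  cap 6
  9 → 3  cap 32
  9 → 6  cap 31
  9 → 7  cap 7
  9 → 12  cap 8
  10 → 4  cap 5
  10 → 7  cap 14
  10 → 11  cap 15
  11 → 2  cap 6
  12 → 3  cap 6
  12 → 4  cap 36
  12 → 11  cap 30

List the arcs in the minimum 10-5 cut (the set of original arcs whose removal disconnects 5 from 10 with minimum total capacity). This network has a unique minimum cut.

Min-cut arcs: {(10,4), (10,7), (11,2)} (total capacity 25)

augment #1: 10→7→5 push 2
augment #2: 10→7→3→5 push 12
augment #3: 10→11→2→5 push 6
augment #4: 10→4→9→3→5 push 1
augment #5: 10→4→6→0→2→5 push 4
max flow = 25; residual-reachable set from 10 gives S-side
cut edges (S→T): {(10,4), (10,7), (11,2)} total cap 25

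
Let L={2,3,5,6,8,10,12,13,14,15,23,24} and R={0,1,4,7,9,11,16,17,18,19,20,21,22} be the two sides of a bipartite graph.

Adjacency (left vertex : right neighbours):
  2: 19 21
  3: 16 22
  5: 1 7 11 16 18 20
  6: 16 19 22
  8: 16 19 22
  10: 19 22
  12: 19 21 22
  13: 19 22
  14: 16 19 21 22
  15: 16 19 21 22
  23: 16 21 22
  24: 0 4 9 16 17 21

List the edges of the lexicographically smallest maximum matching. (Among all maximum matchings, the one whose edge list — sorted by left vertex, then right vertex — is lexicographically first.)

|M| = 6 (so the lex-smallest maximum matching has 6 edges)
process left vertices in ascending order; for each, take the smallest-labelled available neighbour that still permits 6 edges overall, or leave it unmatched if none does
lex-smallest matching: {2-19, 3-16, 5-1, 6-22, 12-21, 24-0}

Lex-smallest maximum matching: {(2,19), (3,16), (5,1), (6,22), (12,21), (24,0)}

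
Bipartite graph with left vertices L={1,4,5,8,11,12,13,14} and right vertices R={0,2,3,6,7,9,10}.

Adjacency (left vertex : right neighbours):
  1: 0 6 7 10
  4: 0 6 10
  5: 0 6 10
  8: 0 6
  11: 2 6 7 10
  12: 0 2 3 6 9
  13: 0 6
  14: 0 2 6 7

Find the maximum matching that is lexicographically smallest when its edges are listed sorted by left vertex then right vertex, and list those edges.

|M| = 6 (so the lex-smallest maximum matching has 6 edges)
process left vertices in ascending order; for each, take the smallest-labelled available neighbour that still permits 6 edges overall, or leave it unmatched if none does
lex-smallest matching: {1-0, 4-6, 5-10, 11-2, 12-3, 14-7}

Lex-smallest maximum matching: {(1,0), (4,6), (5,10), (11,2), (12,3), (14,7)}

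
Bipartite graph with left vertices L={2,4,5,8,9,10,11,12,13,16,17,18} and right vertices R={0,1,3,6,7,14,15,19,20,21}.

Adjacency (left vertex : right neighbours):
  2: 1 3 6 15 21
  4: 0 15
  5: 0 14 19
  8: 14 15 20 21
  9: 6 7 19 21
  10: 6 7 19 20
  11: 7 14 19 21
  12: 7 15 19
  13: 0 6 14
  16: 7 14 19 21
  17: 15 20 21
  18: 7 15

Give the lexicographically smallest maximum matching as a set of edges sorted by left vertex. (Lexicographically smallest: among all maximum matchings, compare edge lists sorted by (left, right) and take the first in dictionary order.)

Lex-smallest maximum matching: {(2,1), (4,0), (5,14), (8,15), (9,6), (10,7), (11,19), (16,21), (17,20)}

|M| = 9 (so the lex-smallest maximum matching has 9 edges)
process left vertices in ascending order; for each, take the smallest-labelled available neighbour that still permits 9 edges overall, or leave it unmatched if none does
lex-smallest matching: {2-1, 4-0, 5-14, 8-15, 9-6, 10-7, 11-19, 16-21, 17-20}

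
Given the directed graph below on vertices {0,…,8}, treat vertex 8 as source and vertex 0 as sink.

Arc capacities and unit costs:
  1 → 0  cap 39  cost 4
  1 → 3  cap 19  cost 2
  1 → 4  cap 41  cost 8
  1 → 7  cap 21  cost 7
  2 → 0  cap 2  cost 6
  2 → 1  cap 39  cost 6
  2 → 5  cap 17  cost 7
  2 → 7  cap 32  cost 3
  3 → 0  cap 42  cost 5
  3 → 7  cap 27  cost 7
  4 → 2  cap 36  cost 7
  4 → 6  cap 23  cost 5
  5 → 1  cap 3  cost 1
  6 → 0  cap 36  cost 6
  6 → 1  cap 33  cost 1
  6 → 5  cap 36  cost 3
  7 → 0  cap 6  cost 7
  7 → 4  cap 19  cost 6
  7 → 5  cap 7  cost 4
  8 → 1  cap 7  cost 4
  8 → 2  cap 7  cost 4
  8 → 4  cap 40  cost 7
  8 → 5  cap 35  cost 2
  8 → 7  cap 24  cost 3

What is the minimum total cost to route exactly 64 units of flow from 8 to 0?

shortest-cost path #1: 8→5→1→0 push 3 @ unit cost 7 (adds 21)
shortest-cost path #2: 8→1→0 push 7 @ unit cost 8 (adds 56)
shortest-cost path #3: 8→2→0 push 2 @ unit cost 10 (adds 20)
shortest-cost path #4: 8→7→0 push 6 @ unit cost 10 (adds 60)
shortest-cost path #5: 8→2→1→0 push 5 @ unit cost 14 (adds 70)
shortest-cost path #6: 8→4→6→1→0 push 23 @ unit cost 17 (adds 391)
shortest-cost path #7: 8→4→2→1→0 push 1 @ unit cost 24 (adds 24)
shortest-cost path #8: 8→4→2→1→6→0 push 16 @ unit cost 25 (adds 400)
shortest-cost path #9: 8→7→4→2→1→6→0 push 1 @ unit cost 27 (adds 27)
total cost = 1069

Minimum cost for 64 units: 1069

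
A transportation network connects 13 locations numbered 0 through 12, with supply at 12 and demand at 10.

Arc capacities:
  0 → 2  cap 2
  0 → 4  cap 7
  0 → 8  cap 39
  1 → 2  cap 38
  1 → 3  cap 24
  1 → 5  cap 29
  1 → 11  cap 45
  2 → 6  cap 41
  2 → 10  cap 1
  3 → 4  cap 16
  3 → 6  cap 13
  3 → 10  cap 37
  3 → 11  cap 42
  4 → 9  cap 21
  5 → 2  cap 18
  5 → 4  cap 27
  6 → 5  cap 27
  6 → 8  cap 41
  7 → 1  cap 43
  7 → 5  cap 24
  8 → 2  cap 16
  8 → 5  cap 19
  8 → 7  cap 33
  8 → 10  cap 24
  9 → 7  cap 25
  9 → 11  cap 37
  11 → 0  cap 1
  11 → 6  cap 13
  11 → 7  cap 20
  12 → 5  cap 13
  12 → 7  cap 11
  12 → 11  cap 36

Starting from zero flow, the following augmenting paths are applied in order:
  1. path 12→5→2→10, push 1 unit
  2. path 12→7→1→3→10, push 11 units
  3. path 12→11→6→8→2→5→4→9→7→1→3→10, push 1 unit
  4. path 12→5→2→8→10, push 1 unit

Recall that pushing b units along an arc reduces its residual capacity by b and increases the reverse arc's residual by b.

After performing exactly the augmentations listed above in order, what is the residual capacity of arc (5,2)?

Residual capacity of (5,2): 17

after path 1 (12→5→2→10, push 1): res(5,2)=17
after path 2 (12→7→1→3→10, push 11): res(5,2)=17
after path 3 (12→11→6→8→2→5→4→9→7→1→3→10, push 1): res(5,2)=18
after path 4 (12→5→2→8→10, push 1): res(5,2)=17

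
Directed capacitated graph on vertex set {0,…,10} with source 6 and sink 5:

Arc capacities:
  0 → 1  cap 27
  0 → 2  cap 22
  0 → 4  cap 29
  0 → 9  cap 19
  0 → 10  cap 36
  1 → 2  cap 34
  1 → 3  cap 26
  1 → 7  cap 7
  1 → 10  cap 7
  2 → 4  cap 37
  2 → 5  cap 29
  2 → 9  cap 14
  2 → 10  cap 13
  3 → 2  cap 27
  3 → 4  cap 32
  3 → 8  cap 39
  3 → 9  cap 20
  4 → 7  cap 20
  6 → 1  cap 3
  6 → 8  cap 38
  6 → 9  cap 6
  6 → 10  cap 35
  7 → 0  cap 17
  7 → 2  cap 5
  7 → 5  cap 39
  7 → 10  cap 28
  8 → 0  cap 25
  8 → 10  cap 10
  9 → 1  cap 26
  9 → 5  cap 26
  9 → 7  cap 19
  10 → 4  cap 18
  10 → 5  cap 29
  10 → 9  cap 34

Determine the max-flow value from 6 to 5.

Maximum flow value: 79

augment #1: 6→9→5 bottleneck 6, total now 6
augment #2: 6→10→5 bottleneck 29, total now 35
augment #3: 6→1→2→5 bottleneck 3, total now 38
augment #4: 6→10→9→5 bottleneck 6, total now 44
augment #5: 6→8→0→2→5 bottleneck 22, total now 66
augment #6: 6→8→0→9→5 bottleneck 3, total now 69
augment #7: 6→8→10→9→5 bottleneck 10, total now 79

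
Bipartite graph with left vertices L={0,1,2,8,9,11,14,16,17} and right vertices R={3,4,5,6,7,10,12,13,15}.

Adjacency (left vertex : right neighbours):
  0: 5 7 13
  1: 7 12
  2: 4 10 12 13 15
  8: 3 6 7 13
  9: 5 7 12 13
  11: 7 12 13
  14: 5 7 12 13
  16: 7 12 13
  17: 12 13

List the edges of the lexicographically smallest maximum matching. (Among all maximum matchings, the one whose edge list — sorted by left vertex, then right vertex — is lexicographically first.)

|M| = 6 (so the lex-smallest maximum matching has 6 edges)
process left vertices in ascending order; for each, take the smallest-labelled available neighbour that still permits 6 edges overall, or leave it unmatched if none does
lex-smallest matching: {0-5, 1-7, 2-4, 8-3, 9-12, 11-13}

Lex-smallest maximum matching: {(0,5), (1,7), (2,4), (8,3), (9,12), (11,13)}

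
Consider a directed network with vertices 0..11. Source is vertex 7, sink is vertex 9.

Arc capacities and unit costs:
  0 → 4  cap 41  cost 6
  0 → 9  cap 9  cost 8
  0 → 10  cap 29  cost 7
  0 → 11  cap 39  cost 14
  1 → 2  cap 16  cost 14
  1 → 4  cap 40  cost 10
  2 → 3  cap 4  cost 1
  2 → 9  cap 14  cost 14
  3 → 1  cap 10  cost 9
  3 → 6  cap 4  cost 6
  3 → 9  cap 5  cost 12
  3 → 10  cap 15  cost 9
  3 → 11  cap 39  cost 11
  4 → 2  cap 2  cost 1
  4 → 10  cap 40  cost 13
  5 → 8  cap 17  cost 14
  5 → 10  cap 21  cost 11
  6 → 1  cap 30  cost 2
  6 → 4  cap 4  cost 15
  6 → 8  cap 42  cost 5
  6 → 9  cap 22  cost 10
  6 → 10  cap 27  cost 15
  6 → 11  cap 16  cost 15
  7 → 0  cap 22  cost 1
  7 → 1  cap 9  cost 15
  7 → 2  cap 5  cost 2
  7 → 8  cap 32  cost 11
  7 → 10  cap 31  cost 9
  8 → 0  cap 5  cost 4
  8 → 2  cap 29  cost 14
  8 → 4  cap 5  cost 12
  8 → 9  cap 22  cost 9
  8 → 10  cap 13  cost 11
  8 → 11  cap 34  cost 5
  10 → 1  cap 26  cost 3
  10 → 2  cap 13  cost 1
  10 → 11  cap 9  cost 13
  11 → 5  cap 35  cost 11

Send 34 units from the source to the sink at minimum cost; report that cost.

Minimum cost for 34 units: 557

shortest-cost path #1: 7→0→9 push 9 @ unit cost 9 (adds 81)
shortest-cost path #2: 7→2→3→9 push 4 @ unit cost 15 (adds 60)
shortest-cost path #3: 7→2→9 push 1 @ unit cost 16 (adds 16)
shortest-cost path #4: 7→8→9 push 20 @ unit cost 20 (adds 400)
total cost = 557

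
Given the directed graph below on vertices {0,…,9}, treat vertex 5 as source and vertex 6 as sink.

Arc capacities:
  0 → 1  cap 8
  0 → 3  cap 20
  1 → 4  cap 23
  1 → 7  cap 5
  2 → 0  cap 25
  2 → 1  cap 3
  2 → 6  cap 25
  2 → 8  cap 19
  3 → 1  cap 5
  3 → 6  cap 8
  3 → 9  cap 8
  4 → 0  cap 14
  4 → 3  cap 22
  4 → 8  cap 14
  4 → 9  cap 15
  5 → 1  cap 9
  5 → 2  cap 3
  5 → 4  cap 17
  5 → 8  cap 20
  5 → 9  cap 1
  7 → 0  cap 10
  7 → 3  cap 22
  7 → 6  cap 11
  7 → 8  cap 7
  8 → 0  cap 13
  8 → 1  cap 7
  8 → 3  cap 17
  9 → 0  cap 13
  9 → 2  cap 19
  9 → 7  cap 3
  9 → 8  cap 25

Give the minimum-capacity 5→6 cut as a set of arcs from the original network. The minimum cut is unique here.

Min-cut arcs: {(1,7), (3,6), (5,2), (9,2), (9,7)} (total capacity 38)

augment #1: 5→2→6 push 3
augment #2: 5→1→7→6 push 5
augment #3: 5→4→3→6 push 8
augment #4: 5→9→2→6 push 1
augment #5: 5→4→9→2→6 push 9
augment #6: 5→1→4→9→2→6 push 4
augment #7: 5→8→3→9→2→6 push 5
augment #8: 5→8→3→9→7→6 push 3
max flow = 38; residual-reachable set from 5 gives S-side
cut edges (S→T): {(1,7), (3,6), (5,2), (9,2), (9,7)} total cap 38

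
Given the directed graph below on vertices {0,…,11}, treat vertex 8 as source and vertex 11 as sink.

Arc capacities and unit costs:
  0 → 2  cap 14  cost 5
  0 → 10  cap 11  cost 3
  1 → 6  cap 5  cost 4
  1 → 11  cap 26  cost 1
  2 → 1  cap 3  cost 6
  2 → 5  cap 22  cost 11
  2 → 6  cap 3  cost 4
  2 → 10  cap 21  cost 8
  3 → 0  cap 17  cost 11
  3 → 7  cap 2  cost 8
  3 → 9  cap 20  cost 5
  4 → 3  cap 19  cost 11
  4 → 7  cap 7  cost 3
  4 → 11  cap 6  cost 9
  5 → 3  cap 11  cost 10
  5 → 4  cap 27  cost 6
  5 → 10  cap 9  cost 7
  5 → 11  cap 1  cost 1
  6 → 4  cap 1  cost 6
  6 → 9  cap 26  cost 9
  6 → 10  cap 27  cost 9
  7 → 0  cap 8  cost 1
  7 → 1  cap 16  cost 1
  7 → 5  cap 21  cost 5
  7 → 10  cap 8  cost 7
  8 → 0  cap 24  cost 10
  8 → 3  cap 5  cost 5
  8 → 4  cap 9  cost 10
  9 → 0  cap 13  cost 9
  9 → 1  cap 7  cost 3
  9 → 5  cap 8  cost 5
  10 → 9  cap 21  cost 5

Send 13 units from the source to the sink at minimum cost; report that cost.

shortest-cost path #1: 8→3→9→1→11 push 5 @ unit cost 14 (adds 70)
shortest-cost path #2: 8→4→7→1→11 push 7 @ unit cost 15 (adds 105)
shortest-cost path #3: 8→4→11 push 1 @ unit cost 19 (adds 19)
total cost = 194

Minimum cost for 13 units: 194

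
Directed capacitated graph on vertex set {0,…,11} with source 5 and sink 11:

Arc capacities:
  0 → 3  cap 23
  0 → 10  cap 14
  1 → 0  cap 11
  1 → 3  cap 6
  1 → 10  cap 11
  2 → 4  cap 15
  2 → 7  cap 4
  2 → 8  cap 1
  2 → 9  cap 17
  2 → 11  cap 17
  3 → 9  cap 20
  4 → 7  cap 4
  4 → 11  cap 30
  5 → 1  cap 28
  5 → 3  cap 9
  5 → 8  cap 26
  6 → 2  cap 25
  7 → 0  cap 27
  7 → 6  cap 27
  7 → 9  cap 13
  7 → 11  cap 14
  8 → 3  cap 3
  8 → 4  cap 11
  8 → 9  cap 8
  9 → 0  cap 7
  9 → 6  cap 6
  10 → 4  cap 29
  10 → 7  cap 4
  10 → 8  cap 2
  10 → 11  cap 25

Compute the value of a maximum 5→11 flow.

augment #1: 5→1→10→11 bottleneck 11, total now 11
augment #2: 5→8→4→11 bottleneck 11, total now 22
augment #3: 5→1→0→10→11 bottleneck 11, total now 33
augment #4: 5→3→9→0→10→11 bottleneck 3, total now 36
augment #5: 5→3→9→6→2→11 bottleneck 6, total now 42

Maximum flow value: 42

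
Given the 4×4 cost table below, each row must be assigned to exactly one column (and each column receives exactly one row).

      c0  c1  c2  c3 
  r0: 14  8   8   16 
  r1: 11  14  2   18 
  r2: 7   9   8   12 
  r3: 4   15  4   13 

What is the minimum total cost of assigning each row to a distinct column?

Minimum assignment cost: 26

optimal assignment: row0→col1 (cost 8), row1→col2 (cost 2), row2→col3 (cost 12), row3→col0 (cost 4)
total = 8 + 2 + 12 + 4 = 26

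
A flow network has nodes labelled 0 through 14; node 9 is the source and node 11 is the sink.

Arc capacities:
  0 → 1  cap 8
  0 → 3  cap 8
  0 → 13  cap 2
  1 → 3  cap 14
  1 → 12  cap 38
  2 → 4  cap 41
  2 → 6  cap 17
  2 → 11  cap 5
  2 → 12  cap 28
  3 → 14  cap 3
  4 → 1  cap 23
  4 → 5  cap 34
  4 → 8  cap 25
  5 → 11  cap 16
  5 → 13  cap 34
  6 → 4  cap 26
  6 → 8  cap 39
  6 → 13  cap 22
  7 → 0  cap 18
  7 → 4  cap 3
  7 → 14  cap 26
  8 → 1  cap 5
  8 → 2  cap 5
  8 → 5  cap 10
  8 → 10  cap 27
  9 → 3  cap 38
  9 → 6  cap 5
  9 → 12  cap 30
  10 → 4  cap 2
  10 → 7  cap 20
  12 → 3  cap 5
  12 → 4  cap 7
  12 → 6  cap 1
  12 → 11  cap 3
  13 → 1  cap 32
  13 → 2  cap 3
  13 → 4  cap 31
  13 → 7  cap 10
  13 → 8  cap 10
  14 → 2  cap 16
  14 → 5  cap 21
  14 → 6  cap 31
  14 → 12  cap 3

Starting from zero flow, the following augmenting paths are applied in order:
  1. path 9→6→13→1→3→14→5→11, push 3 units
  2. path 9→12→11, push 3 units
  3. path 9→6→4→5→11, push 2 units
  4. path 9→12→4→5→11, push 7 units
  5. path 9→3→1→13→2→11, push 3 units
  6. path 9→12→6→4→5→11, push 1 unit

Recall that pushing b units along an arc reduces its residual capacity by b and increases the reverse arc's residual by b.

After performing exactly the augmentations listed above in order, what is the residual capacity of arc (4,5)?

Residual capacity of (4,5): 24

after path 1 (9→6→13→1→3→14→5→11, push 3): res(4,5)=34
after path 2 (9→12→11, push 3): res(4,5)=34
after path 3 (9→6→4→5→11, push 2): res(4,5)=32
after path 4 (9→12→4→5→11, push 7): res(4,5)=25
after path 5 (9→3→1→13→2→11, push 3): res(4,5)=25
after path 6 (9→12→6→4→5→11, push 1): res(4,5)=24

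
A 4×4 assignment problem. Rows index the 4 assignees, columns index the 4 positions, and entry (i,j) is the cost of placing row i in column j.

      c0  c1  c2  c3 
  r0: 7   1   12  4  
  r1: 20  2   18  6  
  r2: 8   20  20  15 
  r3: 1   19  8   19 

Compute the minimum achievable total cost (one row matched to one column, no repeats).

Minimum assignment cost: 22

optimal assignment: row0→col3 (cost 4), row1→col1 (cost 2), row2→col0 (cost 8), row3→col2 (cost 8)
total = 4 + 2 + 8 + 8 = 22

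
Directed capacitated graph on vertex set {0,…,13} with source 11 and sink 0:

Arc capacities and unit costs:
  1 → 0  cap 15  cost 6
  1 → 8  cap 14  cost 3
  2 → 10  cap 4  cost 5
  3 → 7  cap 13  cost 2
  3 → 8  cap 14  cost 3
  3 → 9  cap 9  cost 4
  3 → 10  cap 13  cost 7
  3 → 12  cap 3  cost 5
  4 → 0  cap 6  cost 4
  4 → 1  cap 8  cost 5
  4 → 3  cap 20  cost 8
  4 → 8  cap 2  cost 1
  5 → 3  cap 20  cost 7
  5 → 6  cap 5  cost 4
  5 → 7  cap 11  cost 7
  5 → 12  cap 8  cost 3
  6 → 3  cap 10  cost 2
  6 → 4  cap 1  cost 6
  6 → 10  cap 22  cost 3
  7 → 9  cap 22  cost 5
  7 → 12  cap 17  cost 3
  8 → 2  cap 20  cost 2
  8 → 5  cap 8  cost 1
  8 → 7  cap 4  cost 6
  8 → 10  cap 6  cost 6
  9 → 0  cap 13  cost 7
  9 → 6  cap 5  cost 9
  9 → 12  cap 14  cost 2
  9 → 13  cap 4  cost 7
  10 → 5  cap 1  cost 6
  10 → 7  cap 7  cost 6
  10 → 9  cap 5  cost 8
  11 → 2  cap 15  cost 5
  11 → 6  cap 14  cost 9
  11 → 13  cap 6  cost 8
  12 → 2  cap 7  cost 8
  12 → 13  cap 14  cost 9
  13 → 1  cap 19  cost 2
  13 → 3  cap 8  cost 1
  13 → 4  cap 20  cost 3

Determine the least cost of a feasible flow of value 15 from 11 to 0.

Minimum cost for 15 units: 286

shortest-cost path #1: 11→13→4→0 push 6 @ unit cost 15 (adds 90)
shortest-cost path #2: 11→6→4→13→1→0 push 1 @ unit cost 20 (adds 20)
shortest-cost path #3: 11→6→3→9→0 push 8 @ unit cost 22 (adds 176)
total cost = 286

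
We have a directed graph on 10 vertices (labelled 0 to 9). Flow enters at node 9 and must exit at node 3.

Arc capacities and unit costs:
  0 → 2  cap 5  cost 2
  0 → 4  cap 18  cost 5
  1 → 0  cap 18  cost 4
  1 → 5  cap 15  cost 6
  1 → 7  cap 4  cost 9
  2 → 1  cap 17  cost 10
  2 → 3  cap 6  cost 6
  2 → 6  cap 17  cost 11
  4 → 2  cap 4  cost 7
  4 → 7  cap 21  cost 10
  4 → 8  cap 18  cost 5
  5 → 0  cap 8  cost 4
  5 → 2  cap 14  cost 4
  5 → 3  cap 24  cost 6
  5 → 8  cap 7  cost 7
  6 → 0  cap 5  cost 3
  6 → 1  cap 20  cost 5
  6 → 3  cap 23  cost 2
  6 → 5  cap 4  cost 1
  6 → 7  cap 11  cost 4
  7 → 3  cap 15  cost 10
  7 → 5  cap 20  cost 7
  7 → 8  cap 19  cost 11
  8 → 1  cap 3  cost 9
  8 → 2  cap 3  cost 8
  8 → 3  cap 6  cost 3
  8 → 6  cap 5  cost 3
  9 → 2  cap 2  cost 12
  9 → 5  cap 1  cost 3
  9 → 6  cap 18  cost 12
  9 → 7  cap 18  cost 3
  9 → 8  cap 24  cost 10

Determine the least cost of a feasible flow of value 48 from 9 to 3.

Minimum cost for 48 units: 657

shortest-cost path #1: 9→5→3 push 1 @ unit cost 9 (adds 9)
shortest-cost path #2: 9→7→3 push 15 @ unit cost 13 (adds 195)
shortest-cost path #3: 9→8→3 push 6 @ unit cost 13 (adds 78)
shortest-cost path #4: 9→6→3 push 18 @ unit cost 14 (adds 252)
shortest-cost path #5: 9→8→6→3 push 5 @ unit cost 15 (adds 75)
shortest-cost path #6: 9→7→5→3 push 3 @ unit cost 16 (adds 48)
total cost = 657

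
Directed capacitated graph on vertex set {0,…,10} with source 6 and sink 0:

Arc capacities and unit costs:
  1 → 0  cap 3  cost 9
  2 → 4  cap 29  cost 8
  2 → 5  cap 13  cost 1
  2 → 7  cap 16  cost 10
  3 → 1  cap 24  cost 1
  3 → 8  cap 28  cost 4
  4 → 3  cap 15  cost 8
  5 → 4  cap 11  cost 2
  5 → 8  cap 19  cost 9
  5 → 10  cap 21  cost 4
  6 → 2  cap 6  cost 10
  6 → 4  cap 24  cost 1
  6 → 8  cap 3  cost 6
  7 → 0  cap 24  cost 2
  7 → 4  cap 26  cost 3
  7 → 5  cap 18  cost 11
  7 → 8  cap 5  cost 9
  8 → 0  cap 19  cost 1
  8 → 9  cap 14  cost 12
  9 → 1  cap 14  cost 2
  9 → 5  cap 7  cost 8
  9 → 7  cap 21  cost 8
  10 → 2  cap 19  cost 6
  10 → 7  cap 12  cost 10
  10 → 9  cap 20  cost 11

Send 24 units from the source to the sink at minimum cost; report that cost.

shortest-cost path #1: 6→8→0 push 3 @ unit cost 7 (adds 21)
shortest-cost path #2: 6→4→3→8→0 push 15 @ unit cost 14 (adds 210)
shortest-cost path #3: 6→2→5→8→0 push 1 @ unit cost 21 (adds 21)
shortest-cost path #4: 6→2→7→0 push 5 @ unit cost 22 (adds 110)
total cost = 362

Minimum cost for 24 units: 362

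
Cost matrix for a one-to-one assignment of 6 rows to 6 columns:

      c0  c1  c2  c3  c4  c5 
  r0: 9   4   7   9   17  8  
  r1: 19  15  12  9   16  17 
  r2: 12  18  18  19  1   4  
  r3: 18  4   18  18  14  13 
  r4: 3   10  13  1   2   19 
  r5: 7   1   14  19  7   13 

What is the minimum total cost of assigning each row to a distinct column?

Minimum assignment cost: 33

one of 2 optimal assignments: row0→col2 (cost 7), row1→col3 (cost 9), row2→col5 (cost 4), row3→col1 (cost 4), row4→col4 (cost 2), row5→col0 (cost 7)
total = 7 + 9 + 4 + 4 + 2 + 7 = 33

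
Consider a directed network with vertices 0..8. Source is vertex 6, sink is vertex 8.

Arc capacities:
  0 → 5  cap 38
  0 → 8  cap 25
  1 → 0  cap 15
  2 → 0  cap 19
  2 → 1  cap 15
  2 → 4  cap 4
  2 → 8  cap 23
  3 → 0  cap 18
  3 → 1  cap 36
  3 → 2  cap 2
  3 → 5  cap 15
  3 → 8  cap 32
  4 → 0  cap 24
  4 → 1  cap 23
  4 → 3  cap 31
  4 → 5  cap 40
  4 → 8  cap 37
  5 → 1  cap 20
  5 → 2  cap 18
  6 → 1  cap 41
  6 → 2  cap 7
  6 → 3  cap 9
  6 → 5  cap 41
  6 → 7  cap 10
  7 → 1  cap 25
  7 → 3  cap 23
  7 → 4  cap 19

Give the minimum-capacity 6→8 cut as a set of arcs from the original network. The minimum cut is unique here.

Min-cut arcs: {(1,0), (5,2), (6,2), (6,3), (6,7)} (total capacity 59)

augment #1: 6→2→8 push 7
augment #2: 6→3→8 push 9
augment #3: 6→1→0→8 push 15
augment #4: 6→5→2→8 push 16
augment #5: 6→7→3→8 push 10
augment #6: 6→5→2→0→8 push 2
max flow = 59; residual-reachable set from 6 gives S-side
cut edges (S→T): {(1,0), (5,2), (6,2), (6,3), (6,7)} total cap 59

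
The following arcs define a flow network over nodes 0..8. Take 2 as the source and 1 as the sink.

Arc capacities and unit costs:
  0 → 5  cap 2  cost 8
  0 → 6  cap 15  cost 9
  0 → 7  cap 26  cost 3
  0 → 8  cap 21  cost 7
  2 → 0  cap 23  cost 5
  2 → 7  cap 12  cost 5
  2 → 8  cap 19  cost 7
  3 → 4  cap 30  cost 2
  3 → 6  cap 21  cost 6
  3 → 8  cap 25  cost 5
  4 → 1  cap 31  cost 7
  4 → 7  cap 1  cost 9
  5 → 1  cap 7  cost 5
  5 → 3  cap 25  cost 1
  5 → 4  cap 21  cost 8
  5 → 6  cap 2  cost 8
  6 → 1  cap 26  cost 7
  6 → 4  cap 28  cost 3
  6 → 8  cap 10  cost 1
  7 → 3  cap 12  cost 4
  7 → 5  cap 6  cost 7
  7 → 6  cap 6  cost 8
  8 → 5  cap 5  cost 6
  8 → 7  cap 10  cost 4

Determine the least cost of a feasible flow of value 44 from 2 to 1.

shortest-cost path #1: 2→7→5→1 push 6 @ unit cost 17 (adds 102)
shortest-cost path #2: 2→7→3→4→1 push 6 @ unit cost 18 (adds 108)
shortest-cost path #3: 2→8→5→1 push 1 @ unit cost 18 (adds 18)
shortest-cost path #4: 2→8→5→7→3→4→1 push 4 @ unit cost 19 (adds 76)
shortest-cost path #5: 2→0→5→7→3→4→1 push 2 @ unit cost 19 (adds 38)
shortest-cost path #6: 2→0→6→1 push 15 @ unit cost 21 (adds 315)
shortest-cost path #7: 2→0→7→6→1 push 6 @ unit cost 23 (adds 138)
shortest-cost path #8: 2→8→7→5→3→4→1 push 4 @ unit cost 28 (adds 112)
total cost = 907

Minimum cost for 44 units: 907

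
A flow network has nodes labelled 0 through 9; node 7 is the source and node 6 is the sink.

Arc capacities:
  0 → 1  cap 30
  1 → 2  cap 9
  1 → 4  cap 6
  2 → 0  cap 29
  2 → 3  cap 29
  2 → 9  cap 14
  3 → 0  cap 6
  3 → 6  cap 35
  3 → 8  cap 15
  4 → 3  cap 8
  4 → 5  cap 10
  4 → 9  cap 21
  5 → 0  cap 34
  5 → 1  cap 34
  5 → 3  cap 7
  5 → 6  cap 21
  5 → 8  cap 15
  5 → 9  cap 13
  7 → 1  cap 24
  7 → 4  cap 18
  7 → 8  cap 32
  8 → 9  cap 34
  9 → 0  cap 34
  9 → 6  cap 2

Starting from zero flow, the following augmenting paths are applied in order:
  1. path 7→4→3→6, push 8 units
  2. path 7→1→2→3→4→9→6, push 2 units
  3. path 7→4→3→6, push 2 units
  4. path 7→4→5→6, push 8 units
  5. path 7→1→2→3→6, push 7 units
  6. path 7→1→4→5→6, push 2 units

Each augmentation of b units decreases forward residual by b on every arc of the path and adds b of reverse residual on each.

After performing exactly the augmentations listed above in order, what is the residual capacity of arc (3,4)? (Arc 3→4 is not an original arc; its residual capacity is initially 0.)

after path 1 (7→4→3→6, push 8): res(3,4)=8
after path 2 (7→1→2→3→4→9→6, push 2): res(3,4)=6
after path 3 (7→4→3→6, push 2): res(3,4)=8
after path 4 (7→4→5→6, push 8): res(3,4)=8
after path 5 (7→1→2→3→6, push 7): res(3,4)=8
after path 6 (7→1→4→5→6, push 2): res(3,4)=8

Residual capacity of (3,4): 8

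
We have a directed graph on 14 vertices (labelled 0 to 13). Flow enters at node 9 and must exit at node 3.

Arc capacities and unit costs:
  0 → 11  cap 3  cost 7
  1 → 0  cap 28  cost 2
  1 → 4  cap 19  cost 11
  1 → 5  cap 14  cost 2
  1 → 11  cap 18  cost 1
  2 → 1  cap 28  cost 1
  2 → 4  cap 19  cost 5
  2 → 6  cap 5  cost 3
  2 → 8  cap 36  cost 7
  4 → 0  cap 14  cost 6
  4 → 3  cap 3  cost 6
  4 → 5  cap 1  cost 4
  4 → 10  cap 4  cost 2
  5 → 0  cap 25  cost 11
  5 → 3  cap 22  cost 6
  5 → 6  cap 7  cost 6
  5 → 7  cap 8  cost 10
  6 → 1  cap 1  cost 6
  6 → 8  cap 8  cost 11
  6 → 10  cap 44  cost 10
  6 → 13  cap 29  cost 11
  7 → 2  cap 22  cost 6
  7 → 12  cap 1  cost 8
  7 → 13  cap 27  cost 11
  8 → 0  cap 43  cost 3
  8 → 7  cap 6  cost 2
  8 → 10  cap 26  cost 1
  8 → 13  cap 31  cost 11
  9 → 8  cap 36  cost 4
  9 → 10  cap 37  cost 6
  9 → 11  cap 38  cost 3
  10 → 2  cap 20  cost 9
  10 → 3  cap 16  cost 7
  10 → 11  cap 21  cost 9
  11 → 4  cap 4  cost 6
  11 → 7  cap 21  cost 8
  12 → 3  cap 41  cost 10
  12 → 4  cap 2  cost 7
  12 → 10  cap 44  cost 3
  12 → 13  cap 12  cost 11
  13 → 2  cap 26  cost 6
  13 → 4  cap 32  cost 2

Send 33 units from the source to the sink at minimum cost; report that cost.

shortest-cost path #1: 9→8→10→3 push 16 @ unit cost 12 (adds 192)
shortest-cost path #2: 9→11→4→3 push 3 @ unit cost 15 (adds 45)
shortest-cost path #3: 9→11→4→5→3 push 1 @ unit cost 19 (adds 19)
shortest-cost path #4: 9→8→7→2→1→5→3 push 6 @ unit cost 21 (adds 126)
shortest-cost path #5: 9→8→10→2→1→5→3 push 7 @ unit cost 23 (adds 161)
total cost = 543

Minimum cost for 33 units: 543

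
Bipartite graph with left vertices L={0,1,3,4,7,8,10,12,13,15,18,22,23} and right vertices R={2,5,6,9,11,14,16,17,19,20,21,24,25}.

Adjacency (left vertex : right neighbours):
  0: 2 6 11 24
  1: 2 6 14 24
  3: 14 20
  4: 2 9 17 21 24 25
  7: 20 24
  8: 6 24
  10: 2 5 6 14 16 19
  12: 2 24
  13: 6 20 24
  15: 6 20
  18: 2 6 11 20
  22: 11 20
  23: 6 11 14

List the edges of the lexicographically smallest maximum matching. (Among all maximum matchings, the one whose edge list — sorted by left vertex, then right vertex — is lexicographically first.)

|M| = 8 (so the lex-smallest maximum matching has 8 edges)
process left vertices in ascending order; for each, take the smallest-labelled available neighbour that still permits 8 edges overall, or leave it unmatched if none does
lex-smallest matching: {0-2, 1-6, 3-14, 4-9, 7-20, 8-24, 10-5, 18-11}

Lex-smallest maximum matching: {(0,2), (1,6), (3,14), (4,9), (7,20), (8,24), (10,5), (18,11)}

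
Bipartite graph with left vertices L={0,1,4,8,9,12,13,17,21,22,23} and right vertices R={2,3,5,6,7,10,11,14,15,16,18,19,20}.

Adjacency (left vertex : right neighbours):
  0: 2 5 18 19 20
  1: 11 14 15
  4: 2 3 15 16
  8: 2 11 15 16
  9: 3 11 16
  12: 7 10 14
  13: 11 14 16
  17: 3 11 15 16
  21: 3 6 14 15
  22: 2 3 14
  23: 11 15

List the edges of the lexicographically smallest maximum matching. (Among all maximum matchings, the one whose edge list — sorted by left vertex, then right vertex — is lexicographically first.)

Lex-smallest maximum matching: {(0,5), (1,11), (4,2), (8,15), (9,3), (12,7), (13,14), (17,16), (21,6)}

|M| = 9 (so the lex-smallest maximum matching has 9 edges)
process left vertices in ascending order; for each, take the smallest-labelled available neighbour that still permits 9 edges overall, or leave it unmatched if none does
lex-smallest matching: {0-5, 1-11, 4-2, 8-15, 9-3, 12-7, 13-14, 17-16, 21-6}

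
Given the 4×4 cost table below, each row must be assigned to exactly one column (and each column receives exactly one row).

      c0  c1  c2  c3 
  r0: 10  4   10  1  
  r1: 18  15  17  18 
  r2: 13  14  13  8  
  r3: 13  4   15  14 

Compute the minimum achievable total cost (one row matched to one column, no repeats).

optimal assignment: row0→col3 (cost 1), row1→col2 (cost 17), row2→col0 (cost 13), row3→col1 (cost 4)
total = 1 + 17 + 13 + 4 = 35

Minimum assignment cost: 35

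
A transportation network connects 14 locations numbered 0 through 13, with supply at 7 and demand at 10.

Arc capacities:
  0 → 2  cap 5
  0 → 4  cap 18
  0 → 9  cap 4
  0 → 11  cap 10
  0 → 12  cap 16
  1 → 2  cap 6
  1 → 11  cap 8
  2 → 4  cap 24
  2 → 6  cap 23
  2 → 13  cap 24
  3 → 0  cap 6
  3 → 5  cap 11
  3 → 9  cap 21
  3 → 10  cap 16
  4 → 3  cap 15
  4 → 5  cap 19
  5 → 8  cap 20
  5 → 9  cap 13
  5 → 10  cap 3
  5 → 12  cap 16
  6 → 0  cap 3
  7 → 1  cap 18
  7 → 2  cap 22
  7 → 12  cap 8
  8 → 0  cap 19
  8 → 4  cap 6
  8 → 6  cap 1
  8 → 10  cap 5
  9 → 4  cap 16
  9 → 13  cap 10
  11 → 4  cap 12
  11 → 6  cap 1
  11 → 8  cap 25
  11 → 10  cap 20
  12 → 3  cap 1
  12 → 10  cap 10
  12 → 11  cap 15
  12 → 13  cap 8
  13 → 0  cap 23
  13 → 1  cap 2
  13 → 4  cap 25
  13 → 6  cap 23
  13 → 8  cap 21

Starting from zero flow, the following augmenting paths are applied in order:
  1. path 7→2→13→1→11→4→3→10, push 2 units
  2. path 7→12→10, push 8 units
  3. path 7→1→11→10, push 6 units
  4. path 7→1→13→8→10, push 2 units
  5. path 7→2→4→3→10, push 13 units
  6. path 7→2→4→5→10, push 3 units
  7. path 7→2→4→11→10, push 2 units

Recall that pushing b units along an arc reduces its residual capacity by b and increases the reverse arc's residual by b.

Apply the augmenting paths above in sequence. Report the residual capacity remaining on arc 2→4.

Residual capacity of (2,4): 6

after path 1 (7→2→13→1→11→4→3→10, push 2): res(2,4)=24
after path 2 (7→12→10, push 8): res(2,4)=24
after path 3 (7→1→11→10, push 6): res(2,4)=24
after path 4 (7→1→13→8→10, push 2): res(2,4)=24
after path 5 (7→2→4→3→10, push 13): res(2,4)=11
after path 6 (7→2→4→5→10, push 3): res(2,4)=8
after path 7 (7→2→4→11→10, push 2): res(2,4)=6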